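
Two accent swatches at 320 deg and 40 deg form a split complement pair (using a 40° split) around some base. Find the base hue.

The accents sit 40° either side of the complement, so the complement is their short-arc midpoint on the wheel.
Short-arc midpoint of 320° and 40°: 0°.
Base is 180° from the complement: 0 − 180 = -180 → -180 + 360 = 180°

180°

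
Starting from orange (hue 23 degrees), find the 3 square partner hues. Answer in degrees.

A square tetradic scheme places four hues every 90°.
23 + 90 = 113°
23 + 180 = 203°
23 + 270 = 293°

113°, 203° and 293°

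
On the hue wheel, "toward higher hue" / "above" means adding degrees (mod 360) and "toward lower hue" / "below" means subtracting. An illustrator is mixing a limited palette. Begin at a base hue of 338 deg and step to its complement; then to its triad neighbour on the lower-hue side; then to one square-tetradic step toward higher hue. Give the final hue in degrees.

128°

+180° (complement): 338 + 180 = 518 → 518 − 360 = 158°
−120° (triadic ↓): 158 − 120 = 38°
+90° (square ↑): 38 + 90 = 128°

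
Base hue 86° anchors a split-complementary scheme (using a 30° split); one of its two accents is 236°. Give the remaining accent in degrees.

296°

Split-complementary hues sit 30° either side of the complement.
Complement of the base 86°: 86 + 180 = 266°
The given accent 236° is 30° one side of 266°; the other accent sits 30° the other side: 266 + 30 = 296°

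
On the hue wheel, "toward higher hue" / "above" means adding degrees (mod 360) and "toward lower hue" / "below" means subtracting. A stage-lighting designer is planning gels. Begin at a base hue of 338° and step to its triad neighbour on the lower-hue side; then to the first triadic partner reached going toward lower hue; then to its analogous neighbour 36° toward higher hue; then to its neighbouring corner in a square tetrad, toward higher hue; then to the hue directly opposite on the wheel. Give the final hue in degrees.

44°

triadic ↓ −120°: 338 − 120 = 218°
triadic ↓ −120°: 218 − 120 = 98°
analog 36° ↑ +36°: 98 + 36 = 134°
square ↑ +90°: 134 + 90 = 224°
complement +180°: 224 + 180 = 404 → 404 − 360 = 44°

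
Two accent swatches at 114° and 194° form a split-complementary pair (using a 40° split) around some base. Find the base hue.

334°

The accents sit 40° either side of the complement, so the complement is their short-arc midpoint on the wheel.
Short-arc midpoint of 114° and 194°: 154°.
Base is 180° from the complement: 154 − 180 = -26 → -26 + 360 = 334°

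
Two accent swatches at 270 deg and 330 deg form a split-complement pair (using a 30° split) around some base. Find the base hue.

120°

The accents sit 30° either side of the complement, so the complement is their short-arc midpoint on the wheel.
Short-arc midpoint of 270° and 330°: 300°.
Base is 180° from the complement: 300 − 180 = 120°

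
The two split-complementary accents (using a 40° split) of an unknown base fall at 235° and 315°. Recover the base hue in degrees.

The accents sit 40° either side of the complement, so the complement is their short-arc midpoint on the wheel.
Short-arc midpoint of 235° and 315°: 275°.
Base is 180° from the complement: 275 − 180 = 95°

95°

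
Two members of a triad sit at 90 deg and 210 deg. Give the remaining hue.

A triad spaces three hues 120° apart.
The full set is {90°, 210°, 330°}.

330°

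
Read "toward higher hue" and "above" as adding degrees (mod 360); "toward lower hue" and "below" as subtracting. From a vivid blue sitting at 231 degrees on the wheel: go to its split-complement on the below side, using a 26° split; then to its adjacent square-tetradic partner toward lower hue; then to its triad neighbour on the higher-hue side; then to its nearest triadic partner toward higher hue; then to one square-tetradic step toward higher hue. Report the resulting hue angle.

265°

231 + 154 = 385 → 385 − 360 = 25°   (split-comp 26° ↓)
25 − 90 = -65 → -65 + 360 = 295°   (square ↓)
295 + 120 = 415 → 415 − 360 = 55°   (triadic ↑)
55 + 120 = 175°   (triadic ↑)
175 + 90 = 265°   (square ↑)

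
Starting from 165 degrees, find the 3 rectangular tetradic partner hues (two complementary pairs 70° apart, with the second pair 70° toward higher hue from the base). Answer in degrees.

A rectangular tetradic uses two complementary pairs 70° apart: offsets 0°, 70°, 180°, 250°.
165 + 70 = 235°
165 + 180 = 345°
165 + 250 = 415 → 415 − 360 = 55°

235°, 345° and 55°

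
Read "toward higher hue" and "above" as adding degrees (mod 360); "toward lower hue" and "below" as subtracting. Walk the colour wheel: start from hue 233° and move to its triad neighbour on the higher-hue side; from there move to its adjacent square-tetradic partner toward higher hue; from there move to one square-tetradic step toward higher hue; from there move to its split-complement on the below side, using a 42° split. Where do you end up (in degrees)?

311°

triadic ↑ +120°: 233 + 120 = 353°
square ↑ +90°: 353 + 90 = 443 → 443 − 360 = 83°
square ↑ +90°: 83 + 90 = 173°
split-comp 42° ↓ +138°: 173 + 138 = 311°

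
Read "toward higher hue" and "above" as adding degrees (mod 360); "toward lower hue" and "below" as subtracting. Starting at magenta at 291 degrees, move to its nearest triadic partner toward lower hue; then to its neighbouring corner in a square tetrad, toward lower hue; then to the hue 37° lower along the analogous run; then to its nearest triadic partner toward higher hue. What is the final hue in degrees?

164°

−120° (triadic ↓): 291 − 120 = 171°
−90° (square ↓): 171 − 90 = 81°
−37° (analog 37° ↓): 81 − 37 = 44°
+120° (triadic ↑): 44 + 120 = 164°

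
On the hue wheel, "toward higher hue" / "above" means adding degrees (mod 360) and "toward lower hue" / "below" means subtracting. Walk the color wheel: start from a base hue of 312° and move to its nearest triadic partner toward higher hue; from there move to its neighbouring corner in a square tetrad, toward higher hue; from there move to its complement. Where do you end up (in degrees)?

+120° (triadic ↑): 312 + 120 = 432 → 432 − 360 = 72°
+90° (square ↑): 72 + 90 = 162°
+180° (complement): 162 + 180 = 342°

342°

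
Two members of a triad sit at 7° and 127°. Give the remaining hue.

A triad spaces three hues 120° apart.
The full set is {7°, 127°, 247°}.

247°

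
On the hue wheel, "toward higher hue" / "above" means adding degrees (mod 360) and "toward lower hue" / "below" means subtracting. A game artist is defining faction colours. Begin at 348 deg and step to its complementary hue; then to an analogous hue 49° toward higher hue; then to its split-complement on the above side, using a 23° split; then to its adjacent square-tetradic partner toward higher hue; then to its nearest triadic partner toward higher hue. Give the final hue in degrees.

270°

complement +180°: 348 + 180 = 528 → 528 − 360 = 168°
analog 49° ↑ +49°: 168 + 49 = 217°
split-comp 23° ↑ +203°: 217 + 203 = 420 → 420 − 360 = 60°
square ↑ +90°: 60 + 90 = 150°
triadic ↑ +120°: 150 + 120 = 270°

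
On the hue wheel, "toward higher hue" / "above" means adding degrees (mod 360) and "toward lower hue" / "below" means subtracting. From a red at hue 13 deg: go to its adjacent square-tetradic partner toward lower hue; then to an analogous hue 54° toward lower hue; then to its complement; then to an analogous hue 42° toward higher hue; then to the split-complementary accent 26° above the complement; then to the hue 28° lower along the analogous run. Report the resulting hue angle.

269°

square ↓ −90°: 13 − 90 = -77 → -77 + 360 = 283°
analog 54° ↓ −54°: 283 − 54 = 229°
complement +180°: 229 + 180 = 409 → 409 − 360 = 49°
analog 42° ↑ +42°: 49 + 42 = 91°
split-comp 26° ↑ +206°: 91 + 206 = 297°
analog 28° ↓ −28°: 297 − 28 = 269°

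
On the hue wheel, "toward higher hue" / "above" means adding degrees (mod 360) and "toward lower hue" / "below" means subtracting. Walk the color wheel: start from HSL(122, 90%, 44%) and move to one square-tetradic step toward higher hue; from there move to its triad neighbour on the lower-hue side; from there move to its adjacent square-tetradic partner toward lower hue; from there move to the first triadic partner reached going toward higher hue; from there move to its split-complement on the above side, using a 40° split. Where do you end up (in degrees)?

122 + 90 = 212°   (square ↑)
212 − 120 = 92°   (triadic ↓)
92 − 90 = 2°   (square ↓)
2 + 120 = 122°   (triadic ↑)
122 + 220 = 342°   (split-comp 40° ↑)

342°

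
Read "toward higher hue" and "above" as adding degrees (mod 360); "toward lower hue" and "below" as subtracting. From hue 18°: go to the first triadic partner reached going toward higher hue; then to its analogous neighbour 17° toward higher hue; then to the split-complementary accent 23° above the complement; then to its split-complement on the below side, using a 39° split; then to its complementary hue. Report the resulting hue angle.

18 + 120 = 138°   (triadic ↑)
138 + 17 = 155°   (analog 17° ↑)
155 + 203 = 358°   (split-comp 23° ↑)
358 + 141 = 499 → 499 − 360 = 139°   (split-comp 39° ↓)
139 + 180 = 319°   (complement)

319°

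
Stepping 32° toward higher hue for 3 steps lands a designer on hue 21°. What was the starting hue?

3 steps of 32° (toward higher hue) give a net shift of +96°.
Start = end − shift: 21 − 96 = -75 → -75 + 360 = 285°

285°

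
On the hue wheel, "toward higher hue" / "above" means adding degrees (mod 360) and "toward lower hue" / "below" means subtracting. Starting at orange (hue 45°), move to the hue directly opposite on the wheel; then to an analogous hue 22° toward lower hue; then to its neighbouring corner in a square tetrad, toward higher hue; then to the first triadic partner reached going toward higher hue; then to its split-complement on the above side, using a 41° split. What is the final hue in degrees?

45 + 180 = 225°   (complement)
225 − 22 = 203°   (analog 22° ↓)
203 + 90 = 293°   (square ↑)
293 + 120 = 413 → 413 − 360 = 53°   (triadic ↑)
53 + 221 = 274°   (split-comp 41° ↑)

274°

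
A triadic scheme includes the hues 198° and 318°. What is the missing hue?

A triad places three hues 120° apart.
The full set through 198° is {78°, 198°, 318°}.
Given {198°, 318°}, the missing hue is 78°.

78°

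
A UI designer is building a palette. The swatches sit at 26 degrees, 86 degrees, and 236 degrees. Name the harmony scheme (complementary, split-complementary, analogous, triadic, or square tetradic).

split-complementary

Sort the hues: 26°, 86°, 236°.
Successive gaps around the wheel: 60°, 150°, 150°.
Two 150° gaps and one 60° gap — a base hue opposite a pair of accents 30° either side of its complement — is the split-complementary pattern.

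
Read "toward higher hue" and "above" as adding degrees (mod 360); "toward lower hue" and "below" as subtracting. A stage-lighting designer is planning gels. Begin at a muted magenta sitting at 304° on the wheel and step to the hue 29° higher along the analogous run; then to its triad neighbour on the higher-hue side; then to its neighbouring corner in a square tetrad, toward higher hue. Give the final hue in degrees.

+29° (analog 29° ↑): 304 + 29 = 333°
+120° (triadic ↑): 333 + 120 = 453 → 453 − 360 = 93°
+90° (square ↑): 93 + 90 = 183°

183°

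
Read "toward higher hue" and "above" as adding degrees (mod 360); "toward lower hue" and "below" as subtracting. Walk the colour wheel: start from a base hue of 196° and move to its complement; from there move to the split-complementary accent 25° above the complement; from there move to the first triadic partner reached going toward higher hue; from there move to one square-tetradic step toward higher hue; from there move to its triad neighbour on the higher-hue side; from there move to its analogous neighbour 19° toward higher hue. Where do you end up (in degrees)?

+180° (complement): 196 + 180 = 376 → 376 − 360 = 16°
+205° (split-comp 25° ↑): 16 + 205 = 221°
+120° (triadic ↑): 221 + 120 = 341°
+90° (square ↑): 341 + 90 = 431 → 431 − 360 = 71°
+120° (triadic ↑): 71 + 120 = 191°
+19° (analog 19° ↑): 191 + 19 = 210°

210°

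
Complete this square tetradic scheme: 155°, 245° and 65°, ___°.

A square tetradic scheme places four hues every 90°.
The full set through 65° is {65°, 155°, 245°, 335°}.
Given {65°, 155°, 245°}, the missing hue is 335°.

335°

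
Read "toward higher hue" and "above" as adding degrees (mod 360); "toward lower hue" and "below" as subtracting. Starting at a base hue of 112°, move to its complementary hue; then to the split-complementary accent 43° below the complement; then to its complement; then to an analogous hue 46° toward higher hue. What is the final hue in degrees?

+180° (complement): 112 + 180 = 292°
+137° (split-comp 43° ↓): 292 + 137 = 429 → 429 − 360 = 69°
+180° (complement): 69 + 180 = 249°
+46° (analog 46° ↑): 249 + 46 = 295°

295°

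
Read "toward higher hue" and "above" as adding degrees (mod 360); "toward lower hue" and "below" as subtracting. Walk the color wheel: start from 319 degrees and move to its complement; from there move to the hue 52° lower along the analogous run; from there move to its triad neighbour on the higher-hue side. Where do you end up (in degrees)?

207°

complement +180°: 319 + 180 = 499 → 499 − 360 = 139°
analog 52° ↓ −52°: 139 − 52 = 87°
triadic ↑ +120°: 87 + 120 = 207°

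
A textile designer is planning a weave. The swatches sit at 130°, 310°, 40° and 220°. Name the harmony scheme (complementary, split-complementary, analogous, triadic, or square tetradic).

square tetradic

Sort the hues: 40°, 130°, 220°, 310°.
Successive gaps around the wheel: 90°, 90°, 90°, 90°.
Four hues every 90° form a square tetradic scheme.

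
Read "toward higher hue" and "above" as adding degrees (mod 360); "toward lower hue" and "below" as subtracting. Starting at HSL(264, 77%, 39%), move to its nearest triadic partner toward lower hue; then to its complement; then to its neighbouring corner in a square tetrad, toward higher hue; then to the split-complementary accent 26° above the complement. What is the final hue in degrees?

260°

−120° (triadic ↓): 264 − 120 = 144°
+180° (complement): 144 + 180 = 324°
+90° (square ↑): 324 + 90 = 414 → 414 − 360 = 54°
+206° (split-comp 26° ↑): 54 + 206 = 260°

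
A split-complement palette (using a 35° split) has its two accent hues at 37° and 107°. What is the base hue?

252°

The accents sit 35° either side of the complement, so the complement is their short-arc midpoint on the wheel.
Short-arc midpoint of 37° and 107°: 72°.
Base is 180° from the complement: 72 − 180 = -108 → -108 + 360 = 252°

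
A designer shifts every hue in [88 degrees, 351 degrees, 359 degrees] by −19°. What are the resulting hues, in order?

88 − 19 = 69°
351 − 19 = 332°
359 − 19 = 340°

69°, 332°, 340°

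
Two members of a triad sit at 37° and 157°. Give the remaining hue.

277°

A triad spaces three hues 120° apart.
The full set is {37°, 157°, 277°}.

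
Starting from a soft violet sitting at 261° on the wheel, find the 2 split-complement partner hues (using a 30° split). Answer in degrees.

Split-complementary hues sit 30° either side of the complement.
Complement of 261°: 261 + 180 = 441 → 441 − 360 = 81°
81 − 30 = 51°
81 + 30 = 111°

51° and 111°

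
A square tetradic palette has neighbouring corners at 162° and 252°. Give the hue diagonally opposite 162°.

342°

A square tetradic scheme places four hues 90° apart; opposite corners are 180° apart.
162 + 180 = 342°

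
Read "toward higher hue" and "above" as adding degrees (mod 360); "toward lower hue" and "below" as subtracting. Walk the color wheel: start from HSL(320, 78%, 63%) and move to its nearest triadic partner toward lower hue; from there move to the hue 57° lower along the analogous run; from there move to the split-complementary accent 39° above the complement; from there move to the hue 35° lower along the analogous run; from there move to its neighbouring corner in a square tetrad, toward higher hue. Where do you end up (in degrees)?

−120° (triadic ↓): 320 − 120 = 200°
−57° (analog 57° ↓): 200 − 57 = 143°
+219° (split-comp 39° ↑): 143 + 219 = 362 → 362 − 360 = 2°
−35° (analog 35° ↓): 2 − 35 = -33 → -33 + 360 = 327°
+90° (square ↑): 327 + 90 = 417 → 417 − 360 = 57°

57°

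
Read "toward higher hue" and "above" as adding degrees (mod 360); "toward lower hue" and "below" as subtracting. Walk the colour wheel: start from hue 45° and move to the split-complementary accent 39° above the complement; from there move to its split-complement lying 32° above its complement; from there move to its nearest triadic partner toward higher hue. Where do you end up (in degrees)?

split-comp 39° ↑ +219°: 45 + 219 = 264°
split-comp 32° ↑ +212°: 264 + 212 = 476 → 476 − 360 = 116°
triadic ↑ +120°: 116 + 120 = 236°

236°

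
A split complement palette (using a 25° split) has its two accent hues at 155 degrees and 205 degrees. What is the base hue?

0°

The accents sit 25° either side of the complement, so the complement is their short-arc midpoint on the wheel.
Short-arc midpoint of 155° and 205°: 180°.
Base is 180° from the complement: 180 − 180 = 0°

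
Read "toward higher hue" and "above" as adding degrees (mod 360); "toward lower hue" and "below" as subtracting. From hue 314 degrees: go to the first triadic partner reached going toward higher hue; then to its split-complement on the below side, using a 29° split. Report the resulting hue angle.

triadic ↑ +120°: 314 + 120 = 434 → 434 − 360 = 74°
split-comp 29° ↓ +151°: 74 + 151 = 225°

225°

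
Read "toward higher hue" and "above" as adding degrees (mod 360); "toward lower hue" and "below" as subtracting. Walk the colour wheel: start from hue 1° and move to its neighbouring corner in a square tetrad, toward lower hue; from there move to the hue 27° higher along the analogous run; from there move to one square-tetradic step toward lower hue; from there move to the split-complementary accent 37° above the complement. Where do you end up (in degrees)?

65°

square ↓ −90°: 1 − 90 = -89 → -89 + 360 = 271°
analog 27° ↑ +27°: 271 + 27 = 298°
square ↓ −90°: 298 − 90 = 208°
split-comp 37° ↑ +217°: 208 + 217 = 425 → 425 − 360 = 65°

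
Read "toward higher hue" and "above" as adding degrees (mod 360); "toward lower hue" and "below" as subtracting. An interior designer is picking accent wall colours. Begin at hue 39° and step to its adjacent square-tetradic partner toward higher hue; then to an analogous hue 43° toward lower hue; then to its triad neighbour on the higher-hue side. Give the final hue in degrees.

206°

39 + 90 = 129°   (square ↑)
129 − 43 = 86°   (analog 43° ↓)
86 + 120 = 206°   (triadic ↑)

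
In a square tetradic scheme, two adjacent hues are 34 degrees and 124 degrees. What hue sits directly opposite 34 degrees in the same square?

214°

A square tetradic scheme places four hues 90° apart; opposite corners are 180° apart.
34 + 180 = 214°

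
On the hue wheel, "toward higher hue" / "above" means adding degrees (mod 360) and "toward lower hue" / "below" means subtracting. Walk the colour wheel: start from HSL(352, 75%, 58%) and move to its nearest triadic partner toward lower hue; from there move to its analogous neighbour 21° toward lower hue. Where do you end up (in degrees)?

−120° (triadic ↓): 352 − 120 = 232°
−21° (analog 21° ↓): 232 − 21 = 211°

211°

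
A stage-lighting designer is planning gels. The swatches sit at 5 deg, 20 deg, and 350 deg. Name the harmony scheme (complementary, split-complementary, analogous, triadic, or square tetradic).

Sort the hues: 5°, 20°, 350°.
Successive gaps around the wheel: 15°, 330°, 15°.
A run of hues at equal small steps (15°) with one large closing gap is an analogous group.

analogous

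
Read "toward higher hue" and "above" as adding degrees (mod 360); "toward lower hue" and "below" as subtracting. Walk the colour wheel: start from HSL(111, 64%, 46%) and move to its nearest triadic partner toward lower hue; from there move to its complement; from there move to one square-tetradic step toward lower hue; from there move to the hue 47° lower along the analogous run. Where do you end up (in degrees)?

triadic ↓ −120°: 111 − 120 = -9 → -9 + 360 = 351°
complement +180°: 351 + 180 = 531 → 531 − 360 = 171°
square ↓ −90°: 171 − 90 = 81°
analog 47° ↓ −47°: 81 − 47 = 34°

34°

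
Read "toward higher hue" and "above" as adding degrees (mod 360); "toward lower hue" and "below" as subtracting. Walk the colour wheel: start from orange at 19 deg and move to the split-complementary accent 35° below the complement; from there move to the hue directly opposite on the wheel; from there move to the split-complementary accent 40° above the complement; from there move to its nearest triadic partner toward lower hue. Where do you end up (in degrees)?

84°

split-comp 35° ↓ +145°: 19 + 145 = 164°
complement +180°: 164 + 180 = 344°
split-comp 40° ↑ +220°: 344 + 220 = 564 → 564 − 360 = 204°
triadic ↓ −120°: 204 − 120 = 84°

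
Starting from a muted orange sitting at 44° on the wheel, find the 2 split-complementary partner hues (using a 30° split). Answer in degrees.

194° and 254°

Complement of 44°: 44 + 180 = 224°
224 − 30 = 194°
224 + 30 = 254°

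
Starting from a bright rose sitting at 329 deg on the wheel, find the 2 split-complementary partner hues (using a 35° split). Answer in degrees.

Complement of 329 deg: 329 + 180 = 509 → 509 − 360 = 149°
149 − 35 = 114°
149 + 35 = 184°

114° and 184°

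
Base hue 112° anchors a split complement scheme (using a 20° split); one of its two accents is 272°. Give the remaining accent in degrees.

Split-complementary hues sit 20° either side of the complement.
Complement of the base 112°: 112 + 180 = 292°
The given accent 272° is 20° one side of 292°; the other accent sits 20° the other side: 292 + 20 = 312°

312°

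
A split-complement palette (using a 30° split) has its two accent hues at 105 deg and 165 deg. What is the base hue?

The accents sit 30° either side of the complement, so the complement is their short-arc midpoint on the wheel.
Short-arc midpoint of 105° and 165°: 135°.
Base is 180° from the complement: 135 − 180 = -45 → -45 + 360 = 315°

315°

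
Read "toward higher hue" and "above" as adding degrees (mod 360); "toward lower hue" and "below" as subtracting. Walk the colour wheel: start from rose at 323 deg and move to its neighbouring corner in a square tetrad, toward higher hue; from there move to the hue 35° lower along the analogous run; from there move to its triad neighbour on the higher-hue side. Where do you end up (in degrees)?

square ↑ +90°: 323 + 90 = 413 → 413 − 360 = 53°
analog 35° ↓ −35°: 53 − 35 = 18°
triadic ↑ +120°: 18 + 120 = 138°

138°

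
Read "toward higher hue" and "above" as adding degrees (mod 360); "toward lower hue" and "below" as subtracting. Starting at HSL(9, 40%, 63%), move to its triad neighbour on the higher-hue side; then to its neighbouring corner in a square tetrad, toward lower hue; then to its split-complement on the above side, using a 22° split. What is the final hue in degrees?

9 + 120 = 129°   (triadic ↑)
129 − 90 = 39°   (square ↓)
39 + 202 = 241°   (split-comp 22° ↑)

241°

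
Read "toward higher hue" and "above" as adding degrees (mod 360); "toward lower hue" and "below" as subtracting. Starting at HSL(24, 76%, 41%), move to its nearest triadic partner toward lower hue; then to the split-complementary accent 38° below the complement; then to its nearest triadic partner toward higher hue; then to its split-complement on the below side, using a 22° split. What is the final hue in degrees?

24 − 120 = -96 → -96 + 360 = 264°   (triadic ↓)
264 + 142 = 406 → 406 − 360 = 46°   (split-comp 38° ↓)
46 + 120 = 166°   (triadic ↑)
166 + 158 = 324°   (split-comp 22° ↓)

324°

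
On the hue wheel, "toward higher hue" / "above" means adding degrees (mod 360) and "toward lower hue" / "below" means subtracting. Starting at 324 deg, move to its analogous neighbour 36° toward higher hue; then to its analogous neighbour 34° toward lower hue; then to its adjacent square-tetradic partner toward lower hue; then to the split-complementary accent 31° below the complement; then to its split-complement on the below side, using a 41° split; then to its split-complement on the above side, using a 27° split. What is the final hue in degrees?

+36° (analog 36° ↑): 324 + 36 = 360 → 360 − 360 = 0°
−34° (analog 34° ↓): 0 − 34 = -34 → -34 + 360 = 326°
−90° (square ↓): 326 − 90 = 236°
+149° (split-comp 31° ↓): 236 + 149 = 385 → 385 − 360 = 25°
+139° (split-comp 41° ↓): 25 + 139 = 164°
+207° (split-comp 27° ↑): 164 + 207 = 371 → 371 − 360 = 11°

11°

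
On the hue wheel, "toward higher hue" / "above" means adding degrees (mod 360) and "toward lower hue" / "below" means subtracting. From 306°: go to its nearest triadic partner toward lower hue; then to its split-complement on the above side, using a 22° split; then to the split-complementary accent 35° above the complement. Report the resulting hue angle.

−120° (triadic ↓): 306 − 120 = 186°
+202° (split-comp 22° ↑): 186 + 202 = 388 → 388 − 360 = 28°
+215° (split-comp 35° ↑): 28 + 215 = 243°

243°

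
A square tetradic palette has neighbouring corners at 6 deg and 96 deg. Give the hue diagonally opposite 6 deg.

A square tetradic scheme places four hues 90° apart; opposite corners are 180° apart.
6 + 180 = 186°

186°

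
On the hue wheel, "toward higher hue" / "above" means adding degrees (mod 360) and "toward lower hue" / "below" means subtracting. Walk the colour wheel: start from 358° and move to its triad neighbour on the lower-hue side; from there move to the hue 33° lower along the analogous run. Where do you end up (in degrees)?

−120° (triadic ↓): 358 − 120 = 238°
−33° (analog 33° ↓): 238 − 33 = 205°

205°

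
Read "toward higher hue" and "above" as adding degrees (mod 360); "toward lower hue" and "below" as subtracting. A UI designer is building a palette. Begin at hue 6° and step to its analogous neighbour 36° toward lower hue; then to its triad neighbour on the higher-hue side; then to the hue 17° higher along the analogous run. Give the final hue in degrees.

−36° (analog 36° ↓): 6 − 36 = -30 → -30 + 360 = 330°
+120° (triadic ↑): 330 + 120 = 450 → 450 − 360 = 90°
+17° (analog 17° ↑): 90 + 17 = 107°

107°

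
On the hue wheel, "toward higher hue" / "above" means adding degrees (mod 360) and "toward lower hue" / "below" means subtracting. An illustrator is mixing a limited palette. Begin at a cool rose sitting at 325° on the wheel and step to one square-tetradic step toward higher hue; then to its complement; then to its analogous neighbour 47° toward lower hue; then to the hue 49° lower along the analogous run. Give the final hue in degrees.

325 + 90 = 415 → 415 − 360 = 55°   (square ↑)
55 + 180 = 235°   (complement)
235 − 47 = 188°   (analog 47° ↓)
188 − 49 = 139°   (analog 49° ↓)

139°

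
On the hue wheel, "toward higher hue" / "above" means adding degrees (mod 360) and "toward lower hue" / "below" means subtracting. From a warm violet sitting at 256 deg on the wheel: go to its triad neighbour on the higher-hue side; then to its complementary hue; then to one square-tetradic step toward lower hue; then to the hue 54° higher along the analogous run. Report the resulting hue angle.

160°

+120° (triadic ↑): 256 + 120 = 376 → 376 − 360 = 16°
+180° (complement): 16 + 180 = 196°
−90° (square ↓): 196 − 90 = 106°
+54° (analog 54° ↑): 106 + 54 = 160°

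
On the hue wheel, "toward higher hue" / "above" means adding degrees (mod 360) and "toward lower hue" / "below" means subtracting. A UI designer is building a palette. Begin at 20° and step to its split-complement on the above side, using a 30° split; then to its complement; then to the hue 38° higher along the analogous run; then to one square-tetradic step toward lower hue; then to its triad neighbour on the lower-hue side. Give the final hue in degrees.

split-comp 30° ↑ +210°: 20 + 210 = 230°
complement +180°: 230 + 180 = 410 → 410 − 360 = 50°
analog 38° ↑ +38°: 50 + 38 = 88°
square ↓ −90°: 88 − 90 = -2 → -2 + 360 = 358°
triadic ↓ −120°: 358 − 120 = 238°

238°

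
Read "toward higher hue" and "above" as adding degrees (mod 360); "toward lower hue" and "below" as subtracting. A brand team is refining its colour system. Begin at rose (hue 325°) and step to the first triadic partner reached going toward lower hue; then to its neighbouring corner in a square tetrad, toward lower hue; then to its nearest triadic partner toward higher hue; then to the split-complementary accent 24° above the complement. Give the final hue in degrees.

79°

−120° (triadic ↓): 325 − 120 = 205°
−90° (square ↓): 205 − 90 = 115°
+120° (triadic ↑): 115 + 120 = 235°
+204° (split-comp 24° ↑): 235 + 204 = 439 → 439 − 360 = 79°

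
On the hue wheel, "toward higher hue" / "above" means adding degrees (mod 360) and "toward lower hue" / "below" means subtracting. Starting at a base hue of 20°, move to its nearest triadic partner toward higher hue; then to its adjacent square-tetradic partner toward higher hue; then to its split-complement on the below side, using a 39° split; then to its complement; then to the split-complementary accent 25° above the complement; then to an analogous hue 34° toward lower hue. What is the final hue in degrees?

20 + 120 = 140°   (triadic ↑)
140 + 90 = 230°   (square ↑)
230 + 141 = 371 → 371 − 360 = 11°   (split-comp 39° ↓)
11 + 180 = 191°   (complement)
191 + 205 = 396 → 396 − 360 = 36°   (split-comp 25° ↑)
36 − 34 = 2°   (analog 34° ↓)

2°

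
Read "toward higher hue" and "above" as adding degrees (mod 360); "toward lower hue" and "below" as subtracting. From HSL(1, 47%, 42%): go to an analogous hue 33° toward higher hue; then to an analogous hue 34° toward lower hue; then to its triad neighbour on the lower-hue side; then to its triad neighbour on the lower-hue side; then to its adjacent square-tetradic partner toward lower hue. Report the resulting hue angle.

1 + 33 = 34°   (analog 33° ↑)
34 − 34 = 0°   (analog 34° ↓)
0 − 120 = -120 → -120 + 360 = 240°   (triadic ↓)
240 − 120 = 120°   (triadic ↓)
120 − 90 = 30°   (square ↓)

30°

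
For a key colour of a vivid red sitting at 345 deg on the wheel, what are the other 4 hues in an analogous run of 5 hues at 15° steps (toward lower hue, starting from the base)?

330°, 315°, 300° and 285°

Analogous hues sit every 15° along the wheel.
345 − 15 = 330°
345 − 30 = 315°
345 − 45 = 300°
345 − 60 = 285°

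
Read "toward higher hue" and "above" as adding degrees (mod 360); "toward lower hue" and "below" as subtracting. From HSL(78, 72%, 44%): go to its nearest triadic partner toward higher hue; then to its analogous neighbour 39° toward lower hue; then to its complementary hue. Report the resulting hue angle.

triadic ↑ +120°: 78 + 120 = 198°
analog 39° ↓ −39°: 198 − 39 = 159°
complement +180°: 159 + 180 = 339°

339°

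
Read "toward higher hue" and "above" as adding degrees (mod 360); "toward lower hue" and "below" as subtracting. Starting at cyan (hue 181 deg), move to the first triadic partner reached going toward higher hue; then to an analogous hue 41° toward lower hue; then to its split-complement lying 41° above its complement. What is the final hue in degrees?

181 + 120 = 301°   (triadic ↑)
301 − 41 = 260°   (analog 41° ↓)
260 + 221 = 481 → 481 − 360 = 121°   (split-comp 41° ↑)

121°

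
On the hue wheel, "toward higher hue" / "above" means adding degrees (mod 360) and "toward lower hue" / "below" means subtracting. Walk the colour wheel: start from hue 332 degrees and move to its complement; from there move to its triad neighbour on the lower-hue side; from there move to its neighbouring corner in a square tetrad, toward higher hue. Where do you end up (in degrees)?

122°

+180° (complement): 332 + 180 = 512 → 512 − 360 = 152°
−120° (triadic ↓): 152 − 120 = 32°
+90° (square ↑): 32 + 90 = 122°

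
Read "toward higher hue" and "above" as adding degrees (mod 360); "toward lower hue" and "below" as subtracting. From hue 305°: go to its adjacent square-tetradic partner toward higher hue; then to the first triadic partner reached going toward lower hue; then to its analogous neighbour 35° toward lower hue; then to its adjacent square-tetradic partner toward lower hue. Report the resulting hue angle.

150°

+90° (square ↑): 305 + 90 = 395 → 395 − 360 = 35°
−120° (triadic ↓): 35 − 120 = -85 → -85 + 360 = 275°
−35° (analog 35° ↓): 275 − 35 = 240°
−90° (square ↓): 240 − 90 = 150°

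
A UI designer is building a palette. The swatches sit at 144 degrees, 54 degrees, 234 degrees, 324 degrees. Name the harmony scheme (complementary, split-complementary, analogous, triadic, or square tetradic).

square tetradic

Sort the hues: 54°, 144°, 234°, 324°.
Successive gaps around the wheel: 90°, 90°, 90°, 90°.
Four hues every 90° form a square tetradic scheme.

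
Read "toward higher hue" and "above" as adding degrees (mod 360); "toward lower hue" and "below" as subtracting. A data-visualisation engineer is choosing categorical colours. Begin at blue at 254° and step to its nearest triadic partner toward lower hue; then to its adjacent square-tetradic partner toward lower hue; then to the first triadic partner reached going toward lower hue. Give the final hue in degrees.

284°

triadic ↓ −120°: 254 − 120 = 134°
square ↓ −90°: 134 − 90 = 44°
triadic ↓ −120°: 44 − 120 = -76 → -76 + 360 = 284°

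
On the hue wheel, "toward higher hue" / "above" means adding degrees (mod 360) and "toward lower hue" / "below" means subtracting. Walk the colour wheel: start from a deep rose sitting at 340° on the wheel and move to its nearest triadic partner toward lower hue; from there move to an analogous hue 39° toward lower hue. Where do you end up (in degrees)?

−120° (triadic ↓): 340 − 120 = 220°
−39° (analog 39° ↓): 220 − 39 = 181°

181°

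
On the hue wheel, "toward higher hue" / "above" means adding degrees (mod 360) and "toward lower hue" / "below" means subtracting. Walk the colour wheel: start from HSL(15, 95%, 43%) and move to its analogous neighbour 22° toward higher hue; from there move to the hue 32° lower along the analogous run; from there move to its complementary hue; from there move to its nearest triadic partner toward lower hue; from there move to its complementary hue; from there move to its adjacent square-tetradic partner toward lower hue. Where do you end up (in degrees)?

155°

analog 22° ↑ +22°: 15 + 22 = 37°
analog 32° ↓ −32°: 37 − 32 = 5°
complement +180°: 5 + 180 = 185°
triadic ↓ −120°: 185 − 120 = 65°
complement +180°: 65 + 180 = 245°
square ↓ −90°: 245 − 90 = 155°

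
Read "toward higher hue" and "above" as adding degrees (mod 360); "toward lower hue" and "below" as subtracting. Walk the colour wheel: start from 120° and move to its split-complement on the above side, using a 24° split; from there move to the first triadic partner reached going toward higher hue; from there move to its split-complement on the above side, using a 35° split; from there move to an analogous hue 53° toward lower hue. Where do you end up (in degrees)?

246°

split-comp 24° ↑ +204°: 120 + 204 = 324°
triadic ↑ +120°: 324 + 120 = 444 → 444 − 360 = 84°
split-comp 35° ↑ +215°: 84 + 215 = 299°
analog 53° ↓ −53°: 299 − 53 = 246°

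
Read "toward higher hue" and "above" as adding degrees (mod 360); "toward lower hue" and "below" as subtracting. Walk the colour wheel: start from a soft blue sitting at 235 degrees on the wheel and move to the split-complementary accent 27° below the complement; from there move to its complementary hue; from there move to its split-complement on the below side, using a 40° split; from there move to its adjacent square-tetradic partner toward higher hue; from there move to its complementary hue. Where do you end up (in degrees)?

258°

235 + 153 = 388 → 388 − 360 = 28°   (split-comp 27° ↓)
28 + 180 = 208°   (complement)
208 + 140 = 348°   (split-comp 40° ↓)
348 + 90 = 438 → 438 − 360 = 78°   (square ↑)
78 + 180 = 258°   (complement)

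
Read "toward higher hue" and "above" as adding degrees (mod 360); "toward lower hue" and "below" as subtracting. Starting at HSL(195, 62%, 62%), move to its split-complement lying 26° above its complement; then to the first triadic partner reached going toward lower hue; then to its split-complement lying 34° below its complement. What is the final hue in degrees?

67°

split-comp 26° ↑ +206°: 195 + 206 = 401 → 401 − 360 = 41°
triadic ↓ −120°: 41 − 120 = -79 → -79 + 360 = 281°
split-comp 34° ↓ +146°: 281 + 146 = 427 → 427 − 360 = 67°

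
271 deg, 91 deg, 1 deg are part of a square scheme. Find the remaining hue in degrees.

A square tetradic scheme places four hues every 90°.
The full set through 1° is {1°, 91°, 181°, 271°}.
Given {1°, 91°, 271°}, the missing hue is 181°.

181°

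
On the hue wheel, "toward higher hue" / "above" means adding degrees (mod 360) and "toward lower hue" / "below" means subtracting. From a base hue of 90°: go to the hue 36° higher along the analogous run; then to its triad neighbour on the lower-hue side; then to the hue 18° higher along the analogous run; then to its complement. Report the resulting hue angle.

analog 36° ↑ +36°: 90 + 36 = 126°
triadic ↓ −120°: 126 − 120 = 6°
analog 18° ↑ +18°: 6 + 18 = 24°
complement +180°: 24 + 180 = 204°

204°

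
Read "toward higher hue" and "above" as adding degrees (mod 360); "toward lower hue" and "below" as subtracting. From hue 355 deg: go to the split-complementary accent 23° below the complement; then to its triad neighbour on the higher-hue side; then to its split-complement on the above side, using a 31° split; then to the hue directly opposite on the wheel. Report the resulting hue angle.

303°

split-comp 23° ↓ +157°: 355 + 157 = 512 → 512 − 360 = 152°
triadic ↑ +120°: 152 + 120 = 272°
split-comp 31° ↑ +211°: 272 + 211 = 483 → 483 − 360 = 123°
complement +180°: 123 + 180 = 303°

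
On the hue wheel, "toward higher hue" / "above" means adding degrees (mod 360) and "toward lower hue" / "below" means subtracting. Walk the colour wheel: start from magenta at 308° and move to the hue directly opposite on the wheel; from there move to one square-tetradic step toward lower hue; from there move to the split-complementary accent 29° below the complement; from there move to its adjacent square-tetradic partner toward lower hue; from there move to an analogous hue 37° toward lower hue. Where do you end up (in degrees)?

308 + 180 = 488 → 488 − 360 = 128°   (complement)
128 − 90 = 38°   (square ↓)
38 + 151 = 189°   (split-comp 29° ↓)
189 − 90 = 99°   (square ↓)
99 − 37 = 62°   (analog 37° ↓)

62°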